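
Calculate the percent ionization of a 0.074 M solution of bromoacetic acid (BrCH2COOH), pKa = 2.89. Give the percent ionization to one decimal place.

12.4%

BrCH2COOH ⇌ BrCH2COO- + H+; let x = [H+] at equilibrium.
Ka = 10^(−2.89) = 1.29 × 10^-3
Ka = x²/(C₀ − x); solving the quadratic gives x = 9.15 × 10^-3 M.
% ionization = x/C₀ × 100% = 9.15 × 10^-3/0.074 × 100% = 12.4%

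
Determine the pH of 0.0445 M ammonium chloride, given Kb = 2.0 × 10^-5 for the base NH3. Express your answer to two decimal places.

pH = 5.33

NH4+ is the conjugate acid of the weak base NH3.
Ka = Kw/Kb = 1.0×10^-14 / 2.0 × 10^-5 = 5.00 × 10^-10
Ka = [H+]²/(0.0445 − [H+]) = 5.00 × 10^-10
Neglecting [H+] in the denominator: [H+] = √(5.00 × 10^-10 × 0.0445) = 4.72 × 10^-6 M
pH = −log[H+] = −log(4.72 × 10^-6) = 5.33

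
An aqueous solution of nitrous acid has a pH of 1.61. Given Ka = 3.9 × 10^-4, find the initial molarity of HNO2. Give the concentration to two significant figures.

C₀ = 1.6 M

[H+] = 10^(-1.61) = 2.45 × 10^-2 M = x
Ka = x²/(C₀ − x) ⇒ C₀ = x + x²/Ka
C₀ = 2.45 × 10^-2 + (2.45 × 10^-2)²/(3.9 × 10^-4) = 1.56 M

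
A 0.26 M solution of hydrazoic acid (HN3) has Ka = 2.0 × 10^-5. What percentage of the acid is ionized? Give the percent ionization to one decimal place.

0.9%

HN3 ⇌ N3- + H+; let x = [H+] at equilibrium.
x ≈ √(Ka·C₀) = √(2.0 × 10^-5 × 0.26) = 2.28 × 10^-3 M
Fraction ionized = 2.28 × 10^-3 / 0.26 = 0.0088 → 0.9%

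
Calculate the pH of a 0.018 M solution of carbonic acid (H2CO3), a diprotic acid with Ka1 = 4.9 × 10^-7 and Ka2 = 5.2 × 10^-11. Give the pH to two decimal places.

pH = 4.03

Ka1 ≫ Ka2, so treat the first dissociation as the only significant source of H+.
Ka1 = x²/(0.018 − x) = 4.9 × 10^-7
x ≈ √(4.9 × 10^-7 × 0.018) = 9.39 × 10^-5 M
pH = −log(9.39 × 10^-5) = 4.03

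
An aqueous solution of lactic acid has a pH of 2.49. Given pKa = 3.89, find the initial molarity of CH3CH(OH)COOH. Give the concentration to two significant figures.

[H+] = 10^(-2.49) = 3.24 × 10^-3 M = x
Ka = 10^(−3.89) = 1.29 × 10^-4
Ka = x²/(C₀ − x) ⇒ C₀ = x + x²/Ka
C₀ = 3.24 × 10^-3 + (3.24 × 10^-3)²/(1.29 × 10^-4) = 8.46 × 10^-2 M

C₀ = 8.5 × 10^-2 M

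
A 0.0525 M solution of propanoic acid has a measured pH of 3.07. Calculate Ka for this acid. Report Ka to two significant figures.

Ka = 1.4 × 10^-5

[H+] = 10^(-3.07) = 8.51 × 10^-4 M
At equilibrium [HA] = 0.0525 − 8.51 × 10^-4 = 5.16 × 10^-2 M
Ka = [H+][A-]/[HA] = (8.51 × 10^-4)² / 5.16 × 10^-2 = 1.4 × 10^-5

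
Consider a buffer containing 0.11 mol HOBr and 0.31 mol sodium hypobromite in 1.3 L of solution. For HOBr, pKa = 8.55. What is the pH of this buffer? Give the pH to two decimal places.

Using pH = pKa + log([base]/[acid]) with [base]/[acid] = 0.31/0.11:
pH = 8.55 + (+0.450) = 9.00

pH = 9.00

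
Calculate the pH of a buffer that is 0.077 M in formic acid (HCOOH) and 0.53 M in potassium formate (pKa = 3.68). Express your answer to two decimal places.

Using pH = pKa + log([base]/[acid]) with [base]/[acid] = 0.53/0.077:
pH = 3.68 + (+0.838) = 4.52

pH = 4.52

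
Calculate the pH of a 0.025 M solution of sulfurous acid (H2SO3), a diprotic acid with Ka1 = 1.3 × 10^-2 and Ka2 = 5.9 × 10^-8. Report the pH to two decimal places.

pH = 1.90

Ka1 ≫ Ka2, so treat the first dissociation as the only significant source of H+.
Ka1 = x²/(0.025 − x) = 1.3 × 10^-2
Solving the quadratic: x = (−Ka1 + √(Ka1² + 4·Ka1·C₀))/2 = 1.27 × 10^-2 M
pH = −log(1.27 × 10^-2) = 1.90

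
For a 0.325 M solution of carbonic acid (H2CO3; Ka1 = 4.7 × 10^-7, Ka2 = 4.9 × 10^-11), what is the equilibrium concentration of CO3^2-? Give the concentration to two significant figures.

4.9 × 10^-11 M

First ionization gives [H+] ≈ [HCO3-] = 3.91 × 10^-4 M.
Second step: Ka2 = [H+][CO3^2-]/[HCO3-] ≈ [CO3^2-] (since [H+] ≈ [HCO3-]).
So [CO3^2-] ≈ Ka2.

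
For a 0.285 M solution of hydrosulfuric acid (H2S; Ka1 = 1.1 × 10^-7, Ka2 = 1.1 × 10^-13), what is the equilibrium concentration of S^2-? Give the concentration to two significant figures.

1.1 × 10^-13 M

First ionization gives [H+] ≈ [HS-] = 1.77 × 10^-4 M.
Second step: Ka2 = [H+][S^2-]/[HS-] ≈ [S^2-] (since [H+] ≈ [HS-]).
So [S^2-] ≈ Ka2.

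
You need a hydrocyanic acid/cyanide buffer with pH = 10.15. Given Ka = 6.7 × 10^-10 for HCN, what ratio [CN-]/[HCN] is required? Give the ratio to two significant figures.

ratio = 9.5

pKa = -log(6.7 × 10^-10) = 9.174
pH = pKa + log(r) ⇒ log(r) = 10.15 − 9.174 = +0.976
r = [CN-]/[HCN] = 10^(+0.976) = 9.46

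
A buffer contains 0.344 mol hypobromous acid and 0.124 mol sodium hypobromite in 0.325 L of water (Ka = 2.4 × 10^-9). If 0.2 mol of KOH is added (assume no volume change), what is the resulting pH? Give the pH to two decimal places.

OH- converts HOBr to OBr-: HOBr → 0.144 mol, OBr- → 0.324 mol.
pKa = −log(2.4 × 10^-9) = 8.620
pH = pKa + log([A⁻]/[HA]) = 8.620 + log(0.324/0.144) = 8.620 +0.352

pH = 8.97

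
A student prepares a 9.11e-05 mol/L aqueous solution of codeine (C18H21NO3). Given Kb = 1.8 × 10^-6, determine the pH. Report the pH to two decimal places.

pH = 9.08

C18H21NO3 + H2O ⇌ C18H22NO3+ + OH-
Kb = [OH-]²/(9.11e-05 − [OH-]) = 1.8 × 10^-6
[OH-] is not negligible relative to C₀; solve [OH-]² + 1.8e-06·[OH-] − 1.64e-10 = 0.
[OH-] = (−Kb + √(Kb² + 4·Kb·C₀))/2 = 1.19 × 10^-5 M
pOH = 4.92, so pH = 14.00 − pOH = 9.08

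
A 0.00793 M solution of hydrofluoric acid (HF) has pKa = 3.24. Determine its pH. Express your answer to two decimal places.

pH = 2.73

HF ⇌ F- + H+
Ka = 10^(−3.24) = 5.75 × 10^-4
Ka = [H+]²/(0.00793 − [H+]) = 5.75 × 10^-4
Here C₀/Ka ≈ 13.8, so the small-[H+] approximation fails. Use the quadratic:
[H+] = (−Ka + √(Ka² + 4·Ka·C₀))/2 = 1.87 × 10^-3 M
pH = −log(1.87 × 10^-3) = 2.73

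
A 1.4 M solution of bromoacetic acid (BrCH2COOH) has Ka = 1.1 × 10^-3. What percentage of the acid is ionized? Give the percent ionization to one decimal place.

2.8%

BrCH2COOH ⇌ BrCH2COO- + H+; let x = [H+] at equilibrium.
x ≈ √(Ka·C₀) = √(1.1 × 10^-3 × 1.4) = 3.92 × 10^-2 M
% ionization = x/C₀ × 100% = 3.92 × 10^-2/1.4 × 100% = 2.8%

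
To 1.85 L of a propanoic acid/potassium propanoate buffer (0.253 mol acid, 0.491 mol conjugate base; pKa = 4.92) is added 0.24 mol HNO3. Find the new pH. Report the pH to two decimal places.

pH = 4.63

Added H+ converts CH3CH2COO- to CH3CH2COOH: CH3CH2COOH → 0.493 mol, CH3CH2COO- → 0.251 mol.
pH = pKa + log([A⁻]/[HA]) = 4.92 + log(0.251/0.493) = 4.92 -0.293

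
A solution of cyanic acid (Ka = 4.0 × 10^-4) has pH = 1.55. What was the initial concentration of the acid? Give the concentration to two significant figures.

[H+] = 10^(-1.55) = 2.82 × 10^-2 M = x
Ka = x²/(C₀ − x) ⇒ C₀ = x + x²/Ka
C₀ = 2.82 × 10^-2 + (2.82 × 10^-2)²/(4.0 × 10^-4) = 2.02 M

C₀ = 2.0 M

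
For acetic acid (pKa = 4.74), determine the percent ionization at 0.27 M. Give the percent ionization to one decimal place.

CH3COOH ⇌ CH3COO- + H+; let x = [H+] at equilibrium.
Ka = 10^(−4.74) = 1.82 × 10^-5
x ≈ √(Ka·C₀) = √(1.82 × 10^-5 × 0.27) = 2.22 × 10^-3 M
% ionization = x/C₀ × 100% = 2.22 × 10^-3/0.27 × 100% = 0.8%

0.8%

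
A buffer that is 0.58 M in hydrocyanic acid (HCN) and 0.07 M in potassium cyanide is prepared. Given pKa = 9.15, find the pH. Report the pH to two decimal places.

pH = 8.23

pH = pKa + log([A⁻]/[HA]) = 9.15 + log(0.07/0.58)
pH = 9.15 + (-0.918) = 8.23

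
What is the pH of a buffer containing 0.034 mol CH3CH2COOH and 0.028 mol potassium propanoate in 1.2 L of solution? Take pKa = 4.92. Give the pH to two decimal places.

pH = 4.84

Using pH = pKa + log([base]/[acid]) with [base]/[acid] = 0.028/0.034:
pH = 4.92 + (-0.084) = 4.84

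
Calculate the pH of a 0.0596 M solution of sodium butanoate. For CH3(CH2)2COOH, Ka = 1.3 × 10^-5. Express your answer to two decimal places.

pH = 8.83

CH3(CH2)2COO- is the conjugate base of the weak acid CH3(CH2)2COOH.
Kb = Kw/Ka = 1.0×10^-14 / 1.3 × 10^-5 = 7.69 × 10^-10
From the ICE table, Kb = [OH-]²/(0.0596 − [OH-]) = 7.69 × 10^-10.
Since Kb ≪ C₀, [OH-] ≈ √(Kb·C₀) = 6.77 × 10^-6 M.
pOH = 5.17, so pH = 14.00 − pOH = 8.83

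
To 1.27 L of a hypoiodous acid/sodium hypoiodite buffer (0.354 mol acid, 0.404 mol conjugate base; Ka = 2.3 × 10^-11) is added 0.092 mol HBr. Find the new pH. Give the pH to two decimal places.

After neutralization: n(HOI) = 0.446 mol, n(OI-) = 0.312 mol.
pKa = −log(2.3 × 10^-11) = 10.638
pH = pKa + log([A⁻]/[HA]) = 10.638 + log(0.312/0.446) = 10.638 -0.155

pH = 10.48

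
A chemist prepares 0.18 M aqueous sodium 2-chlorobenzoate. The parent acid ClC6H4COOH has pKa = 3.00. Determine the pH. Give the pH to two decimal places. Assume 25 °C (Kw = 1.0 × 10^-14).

pH = 8.13

ClC6H4COO- is the conjugate base of the weak acid ClC6H4COOH.
Ka = 10^(−3.00) = 1.00 × 10^-3
Kb = Kw/Ka = 1.0×10^-14 / 1.00 × 10^-3 = 1.00 × 10^-11
From the ICE table, Kb = [OH-]²/(0.18 − [OH-]) = 1.00 × 10^-11.
Since Kb ≪ C₀, [OH-] ≈ √(Kb·C₀) = 1.34 × 10^-6 M.
([OH-]/C₀ = 0.00075% < 5%, so the approximation holds.)
pOH = −log(1.34 × 10^-6) = 5.87; pH = 14.00 − 5.87 = 8.13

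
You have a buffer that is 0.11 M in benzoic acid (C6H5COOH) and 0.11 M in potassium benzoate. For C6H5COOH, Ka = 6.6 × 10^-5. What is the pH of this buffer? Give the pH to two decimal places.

pKa = −log(6.6 × 10^-5) = 4.180
Using pH = pKa + log([base]/[acid]) with [base]/[acid] = 0.11/0.11:
pH = 4.180 + (+0.000) = 4.18

pH = 4.18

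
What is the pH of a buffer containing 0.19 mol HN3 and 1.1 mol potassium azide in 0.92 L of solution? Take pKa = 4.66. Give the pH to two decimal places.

pH = 5.42

pH = pKa + log([A⁻]/[HA]) = 4.66 + log(1.1/0.19)
pH = 4.66 + (+0.763) = 5.42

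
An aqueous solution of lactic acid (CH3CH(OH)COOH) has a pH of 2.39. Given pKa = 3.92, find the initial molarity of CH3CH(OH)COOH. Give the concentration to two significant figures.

[H+] = 10^(-2.39) = 4.07 × 10^-3 M = x
Ka = 10^(−3.92) = 1.20 × 10^-4
Ka = x²/(C₀ − x) ⇒ C₀ = x + x²/Ka
C₀ = 4.07 × 10^-3 + (4.07 × 10^-3)²/(1.20 × 10^-4) = 1.42 × 10^-1 M

C₀ = 1.4 × 10^-1 M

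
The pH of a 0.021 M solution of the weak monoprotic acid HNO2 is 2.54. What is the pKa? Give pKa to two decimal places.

pKa = 3.34

[H+] = 10^(-2.54) = 2.88 × 10^-3 M
At equilibrium [HA] = 0.021 − 2.88 × 10^-3 = 1.81 × 10^-2 M
Ka = [H+][A-]/[HA] = (2.88 × 10^-3)² / 1.81 × 10^-2 = 4.58 × 10^-4
pKa = -log(4.58 × 10^-4) = 3.34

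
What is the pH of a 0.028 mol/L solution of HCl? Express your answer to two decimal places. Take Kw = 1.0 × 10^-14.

HCl is a strong acid and dissociates completely, so [H+] = 0.028 M.
pH = -log(0.028) = 1.55

pH = 1.55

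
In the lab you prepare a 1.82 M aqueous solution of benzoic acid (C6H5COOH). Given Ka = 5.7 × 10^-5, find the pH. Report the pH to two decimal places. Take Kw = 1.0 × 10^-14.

pH = 1.99

C6H5COOH ⇌ C6H5COO- + H+
From the ICE table, Ka = x²/(1.82 − x) = 5.7 × 10^-5.
Neglecting x in the denominator: x = √(5.7 × 10^-5 × 1.82) = 1.02 × 10^-2 M
Check: 0.56% ionized — well under 5%, approximation valid.
pH = −log[H+] = −log(1.02 × 10^-2) = 1.99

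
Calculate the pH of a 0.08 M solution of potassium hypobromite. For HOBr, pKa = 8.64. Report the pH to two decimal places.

pH = 10.77

OBr- is the conjugate base of the weak acid HOBr.
Ka = 10^(−8.64) = 2.29 × 10^-9
Kb = Kw/Ka = 1.0×10^-14 / 2.29 × 10^-9 = 4.37 × 10^-6
From the ICE table, Kb = [OH-]²/(0.08 − [OH-]) = 4.37 × 10^-6.
Assume [OH-] ≪ 0.08: [OH-] ≈ √(4.37 × 10^-6 × 0.08) = 5.91 × 10^-4 M
pOH = 3.23, so pH = 14.00 − pOH = 10.77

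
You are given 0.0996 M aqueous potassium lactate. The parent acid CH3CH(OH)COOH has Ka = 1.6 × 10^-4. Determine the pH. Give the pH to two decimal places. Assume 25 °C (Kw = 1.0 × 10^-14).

pH = 8.40

CH3CH(OH)COO- is the conjugate base of the weak acid CH3CH(OH)COOH.
Kb = Kw/Ka = 1.0×10^-14 / 1.6 × 10^-4 = 6.25 × 10^-11
Kb = [OH-]²/(0.0996 − [OH-]) = 6.25 × 10^-11
Neglecting [OH-] in the denominator: [OH-] = √(6.25 × 10^-11 × 0.0996) = 2.49 × 10^-6 M
Check: 0.0025% ionized — well under 5%, approximation valid.
pOH = −log(2.49 × 10^-6) = 5.60; pH = 14.00 − 5.60 = 8.40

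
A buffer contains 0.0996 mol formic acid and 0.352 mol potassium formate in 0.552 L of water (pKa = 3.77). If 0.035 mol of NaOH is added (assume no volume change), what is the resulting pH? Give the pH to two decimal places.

pH = 4.55

OH- converts HCOOH to HCOO-: HCOOH → 0.0646 mol, HCOO- → 0.387 mol.
pH = pKa + log(n_HCOO-/n_HCOOH) = 3.77 + log(0.387/0.0646) = 3.77 + (+0.777)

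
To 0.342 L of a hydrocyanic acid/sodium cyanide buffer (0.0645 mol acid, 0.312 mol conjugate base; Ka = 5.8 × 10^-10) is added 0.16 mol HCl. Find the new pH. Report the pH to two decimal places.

Added H+ converts CN- to HCN: HCN → 0.225 mol, CN- → 0.152 mol.
pKa = −log(5.8 × 10^-10) = 9.237
pH = pKa + log([A⁻]/[HA]) = 9.237 + log(0.152/0.225) = 9.237 -0.170

pH = 9.07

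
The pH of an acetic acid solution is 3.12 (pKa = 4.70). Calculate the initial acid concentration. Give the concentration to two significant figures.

C₀ = 3.0 × 10^-2 M

[H+] = 10^(-3.12) = 7.59 × 10^-4 M = x
Ka = 10^(−4.70) = 2.00 × 10^-5
Ka = x²/(C₀ − x) ⇒ C₀ = x + x²/Ka
C₀ = 7.59 × 10^-4 + (7.59 × 10^-4)²/(2.00 × 10^-5) = 2.96 × 10^-2 M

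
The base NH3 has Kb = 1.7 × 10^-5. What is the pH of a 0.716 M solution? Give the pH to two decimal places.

pH = 11.54

NH3 + H2O ⇌ NH4+ + OH-
Kb = x²/(0.716 − x) = 1.7 × 10^-5
Assume x ≪ 0.716: x ≈ √(1.7 × 10^-5 × 0.716) = 3.49 × 10^-3 M
(x/C₀ = 0.49% < 5%, so the approximation holds.)
pOH = 2.46, so pH = 14.00 − pOH = 11.54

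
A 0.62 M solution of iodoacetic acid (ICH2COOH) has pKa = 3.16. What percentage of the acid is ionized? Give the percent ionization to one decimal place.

3.3%

ICH2COOH ⇌ ICH2COO- + H+; let x = [H+] at equilibrium.
Ka = 10^(−3.16) = 6.92 × 10^-4
x ≈ √(Ka·C₀) = √(6.92 × 10^-4 × 0.62) = 2.07 × 10^-2 M
% ionization = x/C₀ × 100% = 2.07 × 10^-2/0.62 × 100% = 3.3%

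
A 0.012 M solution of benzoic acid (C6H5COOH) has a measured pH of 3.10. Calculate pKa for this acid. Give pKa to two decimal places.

pKa = 4.25

[H+] = 10^(-3.10) = 7.94 × 10^-4 M
At equilibrium [HA] = 0.012 − 7.94 × 10^-4 = 1.12 × 10^-2 M
Ka = [H+][A-]/[HA] = (7.94 × 10^-4)² / 1.12 × 10^-2 = 5.63 × 10^-5
pKa = -log(5.63 × 10^-5) = 4.25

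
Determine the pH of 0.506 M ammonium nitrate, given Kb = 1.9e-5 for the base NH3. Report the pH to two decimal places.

pH = 4.79

NH4+ is the conjugate acid of the weak base NH3.
Ka = Kw/Kb = 1.0×10^-14 / 1.9 × 10^-5 = 5.26 × 10^-10
From the ICE table, Ka = [H+]²/(0.506 − [H+]) = 5.26 × 10^-10.
Assume [H+] ≪ 0.506: [H+] ≈ √(5.26 × 10^-10 × 0.506) = 1.63 × 10^-5 M
([H+]/C₀ = 0.0032% < 5%, so the approximation holds.)
pH = −log(1.63 × 10^-5) = 4.79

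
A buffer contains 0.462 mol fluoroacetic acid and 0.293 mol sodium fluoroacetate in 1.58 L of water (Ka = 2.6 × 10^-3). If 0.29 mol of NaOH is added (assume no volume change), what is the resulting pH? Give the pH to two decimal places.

After neutralization: n(FCH2COOH) = 0.172 mol, n(FCH2COO-) = 0.583 mol.
pKa = −log(2.6 × 10^-3) = 2.585
pH = pKa + log([A⁻]/[HA]) = 2.585 + log(0.583/0.172) = 2.585 +0.530

pH = 3.12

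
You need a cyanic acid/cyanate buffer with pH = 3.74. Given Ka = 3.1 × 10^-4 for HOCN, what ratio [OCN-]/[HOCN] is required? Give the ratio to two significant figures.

ratio = 1.7

pKa = -log(3.1 × 10^-4) = 3.509
pH = pKa + log(r) ⇒ log(r) = 3.74 − 3.509 = +0.231
r = [OCN-]/[HOCN] = 10^(+0.231) = 1.7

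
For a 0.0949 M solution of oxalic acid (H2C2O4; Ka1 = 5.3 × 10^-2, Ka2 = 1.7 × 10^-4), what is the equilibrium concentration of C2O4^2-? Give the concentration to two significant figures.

First ionization gives [H+] ≈ [HC2O4-] = 4.92 × 10^-2 M.
Second step: Ka2 = [H+][C2O4^2-]/[HC2O4-] ≈ [C2O4^2-] (since [H+] ≈ [HC2O4-]).
So [C2O4^2-] ≈ Ka2.

1.7 × 10^-4 M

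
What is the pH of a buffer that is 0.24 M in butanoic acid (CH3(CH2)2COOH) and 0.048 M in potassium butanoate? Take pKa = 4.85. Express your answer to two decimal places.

pH = 4.15

pH = pKa + log([A⁻]/[HA]) = 4.85 + log(0.048/0.24)
pH = 4.85 + (-0.699) = 4.15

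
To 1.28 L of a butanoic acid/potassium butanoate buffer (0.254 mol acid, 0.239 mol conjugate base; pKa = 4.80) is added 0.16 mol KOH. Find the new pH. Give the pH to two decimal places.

OH- converts CH3(CH2)2COOH to CH3(CH2)2COO-: CH3(CH2)2COOH → 0.094 mol, CH3(CH2)2COO- → 0.399 mol.
pH = pKa + log([A⁻]/[HA]) = 4.80 + log(0.399/0.094) = 4.80 +0.628

pH = 5.43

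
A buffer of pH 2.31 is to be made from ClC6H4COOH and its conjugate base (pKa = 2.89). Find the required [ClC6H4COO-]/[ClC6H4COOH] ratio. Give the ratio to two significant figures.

ratio = 0.26

pH = pKa + log(r) ⇒ log(r) = 2.31 − 2.89 = -0.58
r = [ClC6H4COO-]/[ClC6H4COOH] = 10^(-0.58) = 0.263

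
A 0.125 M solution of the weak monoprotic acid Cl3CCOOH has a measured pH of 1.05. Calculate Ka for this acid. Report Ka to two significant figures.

[H+] = 10^(-1.05) = 8.91 × 10^-2 M
At equilibrium [HA] = 0.125 − 8.91 × 10^-2 = 3.59 × 10^-2 M
Ka = [H+][A-]/[HA] = (8.91 × 10^-2)² / 3.59 × 10^-2 = 2.2 × 10^-1

Ka = 2.2 × 10^-1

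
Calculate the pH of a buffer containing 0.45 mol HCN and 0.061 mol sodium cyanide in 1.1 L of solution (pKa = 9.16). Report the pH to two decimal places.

pH = pKa + log([A⁻]/[HA]) = 9.16 + log(0.061/0.45)
pH = 9.16 + (-0.868) = 8.29

pH = 8.29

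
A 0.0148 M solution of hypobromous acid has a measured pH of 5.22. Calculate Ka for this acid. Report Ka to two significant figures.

Ka = 2.5 × 10^-9

[H+] = 10^(-5.22) = 6.03 × 10^-6 M
At equilibrium [HA] = 0.0148 − 6.03 × 10^-6 = 1.48 × 10^-2 M
Ka = [H+][A-]/[HA] = (6.03 × 10^-6)² / 1.48 × 10^-2 = 2.5 × 10^-9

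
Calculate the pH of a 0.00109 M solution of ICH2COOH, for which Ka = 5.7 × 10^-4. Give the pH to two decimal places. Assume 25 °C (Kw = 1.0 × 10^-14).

ICH2COOH ⇌ ICH2COO- + H+
From the ICE table, Ka = x²/(0.00109 − x) = 5.7 × 10^-4.
The 5% rule fails; solving x² + Ka·x − Ka·C₀ = 0 exactly:
x = [−0.00057 + √(0.00057² + 2.49e-06)]/2 = 5.53 × 10^-4 M
pH = −log[H+] = −log(5.53 × 10^-4) = 3.26

pH = 3.26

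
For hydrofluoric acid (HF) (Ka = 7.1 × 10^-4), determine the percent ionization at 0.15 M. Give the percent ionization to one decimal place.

6.6%

HF ⇌ F- + H+; let x = [H+] at equilibrium.
Solve x² + 0.00071x − 0.000107 = 0 → x = 9.97 × 10^-3 M
% ionization = x/C₀ × 100% = 9.97 × 10^-3/0.15 × 100% = 6.6%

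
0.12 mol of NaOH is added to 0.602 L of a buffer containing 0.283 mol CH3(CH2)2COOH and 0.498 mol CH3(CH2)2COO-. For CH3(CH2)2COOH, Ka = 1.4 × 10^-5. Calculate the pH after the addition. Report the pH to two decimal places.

After neutralization: n(CH3(CH2)2COOH) = 0.163 mol, n(CH3(CH2)2COO-) = 0.618 mol.
pKa = −log(1.4 × 10^-5) = 4.854
Henderson–Hasselbalch with mole ratio 0.618/0.163: pH = 4.854 + (+0.579)

pH = 5.43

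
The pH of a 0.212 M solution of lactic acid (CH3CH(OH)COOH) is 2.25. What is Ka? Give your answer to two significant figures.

Ka = 1.5 × 10^-4

[H+] = 10^(-2.25) = 5.62 × 10^-3 M
At equilibrium [HA] = 0.212 − 5.62 × 10^-3 = 2.06 × 10^-1 M
Ka = [H+][A-]/[HA] = (5.62 × 10^-3)² / 2.06 × 10^-1 = 1.5 × 10^-4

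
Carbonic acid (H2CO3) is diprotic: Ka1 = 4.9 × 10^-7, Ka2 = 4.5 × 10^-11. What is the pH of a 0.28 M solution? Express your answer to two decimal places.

Ka1 ≫ Ka2, so treat the first dissociation as the only significant source of H+.
Ka1 = x²/(0.28 − x) = 4.9 × 10^-7
x ≈ √(4.9 × 10^-7 × 0.28) = 3.70 × 10^-4 M
pH = −log(3.70 × 10^-4) = 3.43

pH = 3.43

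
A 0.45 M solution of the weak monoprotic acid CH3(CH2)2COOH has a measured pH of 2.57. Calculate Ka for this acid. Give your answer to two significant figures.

Ka = 1.6 × 10^-5

[H+] = 10^(-2.57) = 2.69 × 10^-3 M
At equilibrium [HA] = 0.45 − 2.69 × 10^-3 = 4.47 × 10^-1 M
Ka = [H+][A-]/[HA] = (2.69 × 10^-3)² / 4.47 × 10^-1 = 1.6 × 10^-5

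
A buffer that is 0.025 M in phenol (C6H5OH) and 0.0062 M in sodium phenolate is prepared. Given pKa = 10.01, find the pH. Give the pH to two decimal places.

Using pH = pKa + log([base]/[acid]) with [base]/[acid] = 0.0062/0.025:
pH = 10.01 + (-0.606) = 9.40

pH = 9.40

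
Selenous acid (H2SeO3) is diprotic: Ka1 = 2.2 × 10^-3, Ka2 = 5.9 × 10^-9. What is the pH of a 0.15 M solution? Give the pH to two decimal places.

Since Ka1 ≫ Ka2, the first ionization dominates [H+].
Ka1 = x²/(0.15 − x) = 2.2 × 10^-3
Solving the quadratic: x = (−Ka1 + √(Ka1² + 4·Ka1·C₀))/2 = 1.71 × 10^-2 M
pH = −log(1.71 × 10^-2) = 1.77

pH = 1.77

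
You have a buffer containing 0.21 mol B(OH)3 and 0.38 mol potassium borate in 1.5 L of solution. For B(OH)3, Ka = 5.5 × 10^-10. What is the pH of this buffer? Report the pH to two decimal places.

pKa = −log(5.5 × 10^-10) = 9.260
Using pH = pKa + log([base]/[acid]) with [base]/[acid] = 0.38/0.21:
pH = 9.260 + (+0.258) = 9.52

pH = 9.52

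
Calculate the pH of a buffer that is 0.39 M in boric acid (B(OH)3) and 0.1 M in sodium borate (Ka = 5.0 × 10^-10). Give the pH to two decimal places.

pH = 8.71

pKa = −log(5.0 × 10^-10) = 9.301
Using pH = pKa + log([base]/[acid]) with [base]/[acid] = 0.1/0.39:
pH = 9.301 + (-0.591) = 8.71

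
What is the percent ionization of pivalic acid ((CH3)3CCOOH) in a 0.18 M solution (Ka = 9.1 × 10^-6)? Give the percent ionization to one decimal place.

0.7%

(CH3)3CCOOH ⇌ (CH3)3CCOO- + H+; let x = [H+] at equilibrium.
x ≈ √(Ka·C₀) = √(9.1 × 10^-6 × 0.18) = 1.28 × 10^-3 M
Fraction ionized = 1.28 × 10^-3 / 0.18 = 0.0071 → 0.7%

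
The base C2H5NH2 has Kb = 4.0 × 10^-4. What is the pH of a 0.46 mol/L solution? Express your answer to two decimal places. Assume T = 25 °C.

C2H5NH2 + H2O ⇌ C2H5NH3+ + OH-
Kb = [OH-]²/(0.46 − [OH-]) = 4.0 × 10^-4
Neglecting [OH-] in the denominator: [OH-] = √(4.0 × 10^-4 × 0.46) = 1.36 × 10^-2 M
pOH = 1.87, so pH = 14.00 − pOH = 12.13

pH = 12.13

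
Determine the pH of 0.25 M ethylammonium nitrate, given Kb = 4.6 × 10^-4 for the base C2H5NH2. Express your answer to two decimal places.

pH = 5.63

C2H5NH3+ is the conjugate acid of the weak base C2H5NH2.
Ka = Kw/Kb = 1.0×10^-14 / 4.6 × 10^-4 = 2.17 × 10^-11
Let x = [H+] at equilibrium. Ka = x²/(0.25 − x).
Assume x ≪ 0.25: x ≈ √(2.17 × 10^-11 × 0.25) = 2.33 × 10^-6 M
Check: 0.00093% ionized — well under 5%, approximation valid.
pH = −log[H+] = −log(2.33 × 10^-6) = 5.63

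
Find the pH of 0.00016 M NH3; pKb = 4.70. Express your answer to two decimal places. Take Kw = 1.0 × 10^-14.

NH3 + H2O ⇌ NH4+ + OH-
Kb = 10^(−4.70) = 2.00 × 10^-5
Kb = x²/(0.00016 − x) = 2.00 × 10^-5
The 5% rule fails; solving x² + Kb·x − Kb·C₀ = 0 exactly:
x = [−2e-05 + √(2e-05² + 1.28e-08)]/2 = 4.74 × 10^-5 M
pOH = 4.32, so pH = 14.00 − pOH = 9.68

pH = 9.68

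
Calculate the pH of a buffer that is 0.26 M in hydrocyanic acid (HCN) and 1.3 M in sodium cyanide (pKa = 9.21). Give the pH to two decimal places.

Henderson–Hasselbalch: pH = pKa + log([CN-]/[HCN]) = 9.21 + log(1.3/0.26)
pH = 9.21 + (+0.699) = 9.91

pH = 9.91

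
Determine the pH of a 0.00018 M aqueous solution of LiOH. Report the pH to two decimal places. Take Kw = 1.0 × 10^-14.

LiOH is a strong base; [OH-] = 0.00018 M.
pOH = -log(0.00018) = 3.74
pH = 14.00 - 3.74 = 10.26

pH = 10.26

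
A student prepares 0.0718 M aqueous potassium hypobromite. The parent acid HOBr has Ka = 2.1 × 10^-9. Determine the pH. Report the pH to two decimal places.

pH = 10.77

OBr- is the conjugate base of the weak acid HOBr.
Kb = Kw/Ka = 1.0×10^-14 / 2.1 × 10^-9 = 4.76 × 10^-6
Kb = x²/(0.0718 − x) = 4.76 × 10^-6
Since Kb ≪ C₀, x ≈ √(Kb·C₀) = 5.85 × 10^-4 M.
Check: 0.81% ionized — well under 5%, approximation valid.
pOH = 3.23, so pH = 14.00 − pOH = 10.77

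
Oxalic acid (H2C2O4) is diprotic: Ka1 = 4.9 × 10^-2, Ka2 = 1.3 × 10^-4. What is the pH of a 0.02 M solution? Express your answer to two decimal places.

pH = 1.82

Ka1 ≫ Ka2, so treat the first dissociation as the only significant source of H+.
Ka1 = x²/(0.02 − x) = 4.9 × 10^-2
Solving the quadratic: x = (−Ka1 + √(Ka1² + 4·Ka1·C₀))/2 = 1.53 × 10^-2 M
pH = −log(1.53 × 10^-2) = 1.82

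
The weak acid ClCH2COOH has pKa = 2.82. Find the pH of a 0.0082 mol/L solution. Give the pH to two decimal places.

pH = 2.55

ClCH2COOH ⇌ ClCH2COO- + H+
Ka = 10^(−2.82) = 1.51 × 10^-3
From the ICE table, Ka = [H+]²/(0.0082 − [H+]) = 1.51 × 10^-3.
Here C₀/Ka ≈ 5.43, so the small-[H+] approximation fails. Use the quadratic:
[H+] = [−0.00151 + √(0.00151² + 4.95e-05)]/2 = 2.84 × 10^-3 M
pH = −log(2.84 × 10^-3) = 2.55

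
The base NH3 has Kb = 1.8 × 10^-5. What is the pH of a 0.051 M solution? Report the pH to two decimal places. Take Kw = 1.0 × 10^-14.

NH3 + H2O ⇌ NH4+ + OH-
Kb = x²/(0.051 − x) = 1.8 × 10^-5
Neglecting x in the denominator: x = √(1.8 × 10^-5 × 0.051) = 9.58 × 10^-4 M
pOH = 3.02, so pH = 14.00 − pOH = 10.98

pH = 10.98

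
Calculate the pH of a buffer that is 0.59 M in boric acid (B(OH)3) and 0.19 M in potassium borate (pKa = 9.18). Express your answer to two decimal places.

Henderson–Hasselbalch: pH = pKa + log([B(OH)4-]/[B(OH)3]) = 9.18 + log(0.19/0.59)
pH = 9.18 + (-0.492) = 8.69

pH = 8.69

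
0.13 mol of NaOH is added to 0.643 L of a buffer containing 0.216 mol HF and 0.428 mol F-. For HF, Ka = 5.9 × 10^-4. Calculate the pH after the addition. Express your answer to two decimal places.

After neutralization: n(HF) = 0.086 mol, n(F-) = 0.558 mol.
pKa = −log(5.9 × 10^-4) = 3.229
Henderson–Hasselbalch with mole ratio 0.558/0.086: pH = 3.229 + (+0.812)

pH = 4.04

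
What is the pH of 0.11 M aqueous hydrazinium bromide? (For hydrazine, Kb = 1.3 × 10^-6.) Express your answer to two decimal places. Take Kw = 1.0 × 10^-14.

N2H5+ is the conjugate acid of the weak base N2H4.
Ka = Kw/Kb = 1.0×10^-14 / 1.3 × 10^-6 = 7.69 × 10^-9
From the ICE table, Ka = [H+]²/(0.11 − [H+]) = 7.69 × 10^-9.
Assume [H+] ≪ 0.11: [H+] ≈ √(7.69 × 10^-9 × 0.11) = 2.91 × 10^-5 M
Check: 0.026% ionized — well under 5%, approximation valid.
pH = −log(2.91 × 10^-5) = 4.54

pH = 4.54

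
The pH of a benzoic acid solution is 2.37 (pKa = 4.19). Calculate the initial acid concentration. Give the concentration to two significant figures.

[H+] = 10^(-2.37) = 4.27 × 10^-3 M = x
Ka = 10^(−4.19) = 6.46 × 10^-5
Ka = x²/(C₀ − x) ⇒ C₀ = x + x²/Ka
C₀ = 4.27 × 10^-3 + (4.27 × 10^-3)²/(6.46 × 10^-5) = 2.87 × 10^-1 M

C₀ = 2.9 × 10^-1 M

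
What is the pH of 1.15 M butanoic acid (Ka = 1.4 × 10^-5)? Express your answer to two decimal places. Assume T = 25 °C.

CH3(CH2)2COOH ⇌ CH3(CH2)2COO- + H+
Ka = x²/(1.15 − x) = 1.4 × 10^-5
Assume x ≪ 1.15: x ≈ √(1.4 × 10^-5 × 1.15) = 4.01 × 10^-3 M
Check: 0.35% ionized — well under 5%, approximation valid.
pH = −log[H+] = −log(4.01 × 10^-3) = 2.40

pH = 2.40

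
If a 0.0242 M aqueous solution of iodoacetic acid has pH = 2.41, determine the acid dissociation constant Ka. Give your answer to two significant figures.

Ka = 7.5 × 10^-4

[H+] = 10^(-2.41) = 3.89 × 10^-3 M
At equilibrium [HA] = 0.0242 − 3.89 × 10^-3 = 2.03 × 10^-2 M
Ka = [H+][A-]/[HA] = (3.89 × 10^-3)² / 2.03 × 10^-2 = 7.5 × 10^-4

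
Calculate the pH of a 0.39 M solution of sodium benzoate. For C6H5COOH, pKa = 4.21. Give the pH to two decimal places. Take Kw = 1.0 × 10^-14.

pH = 8.90

C6H5COO- is the conjugate base of the weak acid C6H5COOH.
Ka = 10^(−4.21) = 6.17 × 10^-5
Kb = Kw/Ka = 1.0×10^-14 / 6.17 × 10^-5 = 1.62 × 10^-10
From the ICE table, Kb = x²/(0.39 − x) = 1.62 × 10^-10.
Neglecting x in the denominator: x = √(1.62 × 10^-10 × 0.39) = 7.95 × 10^-6 M
(x/C₀ = 0.002% < 5%, so the approximation holds.)
pOH = −log(7.95 × 10^-6) = 5.10; pH = 14.00 − 5.10 = 8.90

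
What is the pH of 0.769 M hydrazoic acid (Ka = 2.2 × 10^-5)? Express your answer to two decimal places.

HN3 ⇌ N3- + H+
Ka = [H+]²/(0.769 − [H+]) = 2.2 × 10^-5
Assume [H+] ≪ 0.769: [H+] ≈ √(2.2 × 10^-5 × 0.769) = 4.11 × 10^-3 M
Check: 0.53% ionized — well under 5%, approximation valid.
pH = −log[H+] = −log(4.11 × 10^-3) = 2.39

pH = 2.39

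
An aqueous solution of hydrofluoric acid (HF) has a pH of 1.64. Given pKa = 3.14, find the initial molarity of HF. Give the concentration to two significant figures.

[H+] = 10^(-1.64) = 2.29 × 10^-2 M = x
Ka = 10^(−3.14) = 7.24 × 10^-4
Ka = x²/(C₀ − x) ⇒ C₀ = x + x²/Ka
C₀ = 2.29 × 10^-2 + (2.29 × 10^-2)²/(7.24 × 10^-4) = 7.47 × 10^-1 M

C₀ = 7.5 × 10^-1 M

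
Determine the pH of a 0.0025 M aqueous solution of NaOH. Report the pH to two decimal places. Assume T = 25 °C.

NaOH is a strong base; [OH-] = 0.0025 M.
pOH = -log(0.0025) = 2.60
pH = 14.00 - 2.60 = 11.40

pH = 11.40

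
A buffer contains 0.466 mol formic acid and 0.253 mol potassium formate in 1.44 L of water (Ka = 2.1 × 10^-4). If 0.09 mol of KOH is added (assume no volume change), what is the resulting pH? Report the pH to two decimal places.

After neutralization: n(HCOOH) = 0.376 mol, n(HCOO-) = 0.343 mol.
pKa = −log(2.1 × 10^-4) = 3.678
pH = pKa + log([A⁻]/[HA]) = 3.678 + log(0.343/0.376) = 3.678 -0.040

pH = 3.64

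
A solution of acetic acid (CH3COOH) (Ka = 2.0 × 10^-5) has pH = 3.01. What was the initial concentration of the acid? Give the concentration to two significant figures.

[H+] = 10^(-3.01) = 9.77 × 10^-4 M = x
Ka = x²/(C₀ − x) ⇒ C₀ = x + x²/Ka
C₀ = 9.77 × 10^-4 + (9.77 × 10^-4)²/(2.0 × 10^-5) = 4.87 × 10^-2 M

C₀ = 4.9 × 10^-2 M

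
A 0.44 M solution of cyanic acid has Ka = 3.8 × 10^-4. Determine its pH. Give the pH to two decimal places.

pH = 1.89

HOCN ⇌ OCN- + H+
From the ICE table, Ka = [H+]²/(0.44 − [H+]) = 3.8 × 10^-4.
Assume [H+] ≪ 0.44: [H+] ≈ √(3.8 × 10^-4 × 0.44) = 1.29 × 10^-2 M
Check: 2.9% ionized — well under 5%, approximation valid.
pH = −log[H+] = −log(1.29 × 10^-2) = 1.89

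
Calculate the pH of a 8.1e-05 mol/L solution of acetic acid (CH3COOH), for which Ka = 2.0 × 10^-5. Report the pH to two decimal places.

pH = 4.50

CH3COOH ⇌ CH3COO- + H+
From the ICE table, Ka = [H+]²/(8.1e-05 − [H+]) = 2.0 × 10^-5.
[H+] is not negligible relative to C₀; solve [H+]² + 2e-05·[H+] − 1.62e-09 = 0.
[H+] = [−2e-05 + √(2e-05² + 6.48e-09)]/2 = 3.15 × 10^-5 M
pH = −log[H+] = −log(3.15 × 10^-5) = 4.50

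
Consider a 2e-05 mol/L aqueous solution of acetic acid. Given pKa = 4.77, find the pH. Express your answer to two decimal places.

pH = 4.93

CH3COOH ⇌ CH3COO- + H+
Ka = 10^(−4.77) = 1.70 × 10^-5
Let x = [H+] at equilibrium. Ka = x²/(2e-05 − x).
Here C₀/Ka ≈ 1.18, so the small-x approximation fails. Use the quadratic:
x = (−Ka + √(Ka² + 4·Ka·C₀))/2 = 1.18 × 10^-5 M
pH = −log(1.18 × 10^-5) = 4.93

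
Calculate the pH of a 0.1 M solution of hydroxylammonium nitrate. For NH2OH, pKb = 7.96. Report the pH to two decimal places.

pH = 3.52

NH3OH+ is the conjugate acid of the weak base NH2OH.
Kb = 10^(−7.96) = 1.10 × 10^-8
Ka = Kw/Kb = 1.0×10^-14 / 1.10 × 10^-8 = 9.09 × 10^-7
Let x = [H+] at equilibrium. Ka = x²/(0.1 − x).
Neglecting x in the denominator: x = √(9.09 × 10^-7 × 0.1) = 3.01 × 10^-4 M
(x/C₀ = 0.3% < 5%, so the approximation holds.)
pH = −log[H+] = −log(3.01 × 10^-4) = 3.52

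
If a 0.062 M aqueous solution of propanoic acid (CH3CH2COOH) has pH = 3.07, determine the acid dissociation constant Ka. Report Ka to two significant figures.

Ka = 1.2 × 10^-5

[H+] = 10^(-3.07) = 8.51 × 10^-4 M
At equilibrium [HA] = 0.062 − 8.51 × 10^-4 = 6.11 × 10^-2 M
Ka = [H+][A-]/[HA] = (8.51 × 10^-4)² / 6.11 × 10^-2 = 1.2 × 10^-5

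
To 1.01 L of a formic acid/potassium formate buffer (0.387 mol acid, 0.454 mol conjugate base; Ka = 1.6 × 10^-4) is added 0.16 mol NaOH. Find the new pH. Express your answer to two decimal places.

pH = 4.23

After neutralization: n(HCOOH) = 0.227 mol, n(HCOO-) = 0.614 mol.
pKa = −log(1.6 × 10^-4) = 3.796
pH = pKa + log(n_HCOO-/n_HCOOH) = 3.796 + log(0.614/0.227) = 3.796 + (+0.432)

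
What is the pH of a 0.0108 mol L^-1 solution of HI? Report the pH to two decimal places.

HI is a strong acid and dissociates completely, so [H+] = 0.0108 M.
pH = -log(0.0108) = 1.97

pH = 1.97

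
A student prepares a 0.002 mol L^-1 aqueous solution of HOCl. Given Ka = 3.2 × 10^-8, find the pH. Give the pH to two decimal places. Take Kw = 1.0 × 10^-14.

HOCl ⇌ OCl- + H+
From the ICE table, Ka = x²/(0.002 − x) = 3.2 × 10^-8.
Assume x ≪ 0.002: x ≈ √(3.2 × 10^-8 × 0.002) = 8.00 × 10^-6 M
(x/C₀ = 0.4% < 5%, so the approximation holds.)
pH = −log(8.00 × 10^-6) = 5.10

pH = 5.10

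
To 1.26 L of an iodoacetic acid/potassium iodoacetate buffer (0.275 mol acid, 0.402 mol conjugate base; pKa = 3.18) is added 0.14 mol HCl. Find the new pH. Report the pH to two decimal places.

Added H+ converts ICH2COO- to ICH2COOH: ICH2COOH → 0.415 mol, ICH2COO- → 0.262 mol.
pH = pKa + log([A⁻]/[HA]) = 3.18 + log(0.262/0.415) = 3.18 -0.200

pH = 2.98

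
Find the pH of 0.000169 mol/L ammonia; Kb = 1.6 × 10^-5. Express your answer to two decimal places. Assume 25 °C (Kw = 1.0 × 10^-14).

NH3 + H2O ⇌ NH4+ + OH-
From the ICE table, Kb = [OH-]²/(0.000169 − [OH-]) = 1.6 × 10^-5.
Here C₀/Kb ≈ 10.6, so the small-[OH-] approximation fails. Use the quadratic:
[OH-] = (−Kb + √(Kb² + 4·Kb·C₀))/2 = 4.46 × 10^-5 M
pOH = −log(4.46 × 10^-5) = 4.35; pH = 14.00 − 4.35 = 9.65

pH = 9.65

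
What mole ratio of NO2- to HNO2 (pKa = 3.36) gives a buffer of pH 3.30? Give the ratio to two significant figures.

ratio = 0.87

pH = pKa + log(r) ⇒ log(r) = 3.30 − 3.36 = -0.06
r = [NO2-]/[HNO2] = 10^(-0.06) = 0.871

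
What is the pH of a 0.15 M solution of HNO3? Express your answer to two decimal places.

HNO3 is a strong acid and dissociates completely, so [H+] = 0.15 M.
pH = -log(0.15) = 0.82

pH = 0.82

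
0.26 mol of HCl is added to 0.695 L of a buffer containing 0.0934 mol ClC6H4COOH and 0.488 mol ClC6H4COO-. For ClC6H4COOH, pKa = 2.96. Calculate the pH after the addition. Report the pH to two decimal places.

pH = 2.77

After neutralization: n(ClC6H4COOH) = 0.353 mol, n(ClC6H4COO-) = 0.228 mol.
pH = pKa + log(n_ClC6H4COO-/n_ClC6H4COOH) = 2.96 + log(0.228/0.353) = 2.96 + (-0.190)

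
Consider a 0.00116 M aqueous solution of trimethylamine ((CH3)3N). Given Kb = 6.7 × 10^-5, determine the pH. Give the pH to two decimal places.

(CH3)3N + H2O ⇌ (CH3)3NH+ + OH-
Kb = [OH-]²/(0.00116 − [OH-]) = 6.7 × 10^-5
The 5% rule fails; solving [OH-]² + Kb·[OH-] − Kb·C₀ = 0 exactly:
[OH-] = (−Kb + √(Kb² + 4·Kb·C₀))/2 = 2.47 × 10^-4 M
pOH = −log(2.47 × 10^-4) = 3.61; pH = 14.00 − 3.61 = 10.39

pH = 10.39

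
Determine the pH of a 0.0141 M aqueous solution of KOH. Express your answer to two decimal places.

KOH is a strong base; [OH-] = 0.0141 M.
pOH = -log(0.0141) = 1.85
pH = 14.00 - 1.85 = 12.15

pH = 12.15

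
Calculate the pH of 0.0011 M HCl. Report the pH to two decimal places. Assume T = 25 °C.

HCl is a strong acid and dissociates completely, so [H+] = 0.0011 M.
pH = -log(0.0011) = 2.96

pH = 2.96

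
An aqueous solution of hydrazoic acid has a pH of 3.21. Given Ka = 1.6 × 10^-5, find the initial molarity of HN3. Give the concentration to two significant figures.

[H+] = 10^(-3.21) = 6.17 × 10^-4 M = x
Ka = x²/(C₀ − x) ⇒ C₀ = x + x²/Ka
C₀ = 6.17 × 10^-4 + (6.17 × 10^-4)²/(1.6 × 10^-5) = 2.44 × 10^-2 M

C₀ = 2.4 × 10^-2 M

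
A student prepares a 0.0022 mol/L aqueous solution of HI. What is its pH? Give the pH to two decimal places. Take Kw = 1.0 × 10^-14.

pH = 2.66

HI is a strong acid and dissociates completely, so [H+] = 0.0022 M.
pH = -log(0.0022) = 2.66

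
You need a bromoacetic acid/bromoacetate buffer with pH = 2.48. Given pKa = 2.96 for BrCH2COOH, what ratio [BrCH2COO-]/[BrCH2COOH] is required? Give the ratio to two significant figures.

ratio = 0.33

pH = pKa + log(r) ⇒ log(r) = 2.48 − 2.96 = -0.48
r = [BrCH2COO-]/[BrCH2COOH] = 10^(-0.48) = 0.331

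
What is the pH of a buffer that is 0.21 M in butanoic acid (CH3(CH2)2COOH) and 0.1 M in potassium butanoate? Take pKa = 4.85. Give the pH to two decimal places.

pH = pKa + log([A⁻]/[HA]) = 4.85 + log(0.1/0.21)
pH = 4.85 + (-0.322) = 4.53

pH = 4.53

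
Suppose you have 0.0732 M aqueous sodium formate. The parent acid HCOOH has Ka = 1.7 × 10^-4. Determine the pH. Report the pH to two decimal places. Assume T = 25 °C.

pH = 8.32

HCOO- is the conjugate base of the weak acid HCOOH.
Kb = Kw/Ka = 1.0×10^-14 / 1.7 × 10^-4 = 5.88 × 10^-11
From the ICE table, Kb = [OH-]²/(0.0732 − [OH-]) = 5.88 × 10^-11.
Assume [OH-] ≪ 0.0732: [OH-] ≈ √(5.88 × 10^-11 × 0.0732) = 2.07 × 10^-6 M
([OH-]/C₀ = 0.0028% < 5%, so the approximation holds.)
pOH = 5.68, so pH = 14.00 − pOH = 8.32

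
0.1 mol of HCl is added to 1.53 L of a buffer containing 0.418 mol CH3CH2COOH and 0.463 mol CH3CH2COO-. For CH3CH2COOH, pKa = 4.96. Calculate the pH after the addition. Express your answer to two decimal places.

pH = 4.81

After neutralization: n(CH3CH2COOH) = 0.518 mol, n(CH3CH2COO-) = 0.363 mol.
pH = pKa + log([A⁻]/[HA]) = 4.96 + log(0.363/0.518) = 4.96 -0.154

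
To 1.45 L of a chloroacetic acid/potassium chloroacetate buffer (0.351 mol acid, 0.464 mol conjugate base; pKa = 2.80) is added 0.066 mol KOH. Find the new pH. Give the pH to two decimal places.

pH = 3.07

After neutralization: n(ClCH2COOH) = 0.285 mol, n(ClCH2COO-) = 0.53 mol.
pH = pKa + log([A⁻]/[HA]) = 2.80 + log(0.53/0.285) = 2.80 +0.269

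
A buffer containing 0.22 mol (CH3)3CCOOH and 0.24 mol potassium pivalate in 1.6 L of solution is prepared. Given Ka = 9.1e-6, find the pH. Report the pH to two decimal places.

pKa = −log(9.1 × 10^-6) = 5.041
pH = pKa + log([A⁻]/[HA]) = 5.041 + log(0.24/0.22)
pH = 5.041 + (+0.038) = 5.08

pH = 5.08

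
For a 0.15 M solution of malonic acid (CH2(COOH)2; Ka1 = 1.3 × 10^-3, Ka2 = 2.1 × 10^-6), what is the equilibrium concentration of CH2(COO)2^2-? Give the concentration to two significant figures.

2.1 × 10^-6 M

First ionization gives [H+] ≈ [CH2(COOH)COO-] = 1.33 × 10^-2 M.
Second step: Ka2 = [H+][CH2(COO)2^2-]/[CH2(COOH)COO-] ≈ [CH2(COO)2^2-] (since [H+] ≈ [CH2(COOH)COO-]).
So [CH2(COO)2^2-] ≈ Ka2.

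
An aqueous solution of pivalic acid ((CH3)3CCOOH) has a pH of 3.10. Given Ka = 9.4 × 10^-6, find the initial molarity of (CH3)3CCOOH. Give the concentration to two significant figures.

C₀ = 6.8 × 10^-2 M

[H+] = 10^(-3.10) = 7.94 × 10^-4 M = x
Ka = x²/(C₀ − x) ⇒ C₀ = x + x²/Ka
C₀ = 7.94 × 10^-4 + (7.94 × 10^-4)²/(9.4 × 10^-6) = 6.79 × 10^-2 M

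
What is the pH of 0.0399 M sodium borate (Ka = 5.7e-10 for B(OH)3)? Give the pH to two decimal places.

pH = 10.92

B(OH)4- is the conjugate base of the weak acid B(OH)3.
Kb = Kw/Ka = 1.0×10^-14 / 5.7 × 10^-10 = 1.75 × 10^-5
From the ICE table, Kb = [OH-]²/(0.0399 − [OH-]) = 1.75 × 10^-5.
Neglecting [OH-] in the denominator: [OH-] = √(1.75 × 10^-5 × 0.0399) = 8.36 × 10^-4 M
pOH = −log(8.36 × 10^-4) = 3.08; pH = 14.00 − 3.08 = 10.92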